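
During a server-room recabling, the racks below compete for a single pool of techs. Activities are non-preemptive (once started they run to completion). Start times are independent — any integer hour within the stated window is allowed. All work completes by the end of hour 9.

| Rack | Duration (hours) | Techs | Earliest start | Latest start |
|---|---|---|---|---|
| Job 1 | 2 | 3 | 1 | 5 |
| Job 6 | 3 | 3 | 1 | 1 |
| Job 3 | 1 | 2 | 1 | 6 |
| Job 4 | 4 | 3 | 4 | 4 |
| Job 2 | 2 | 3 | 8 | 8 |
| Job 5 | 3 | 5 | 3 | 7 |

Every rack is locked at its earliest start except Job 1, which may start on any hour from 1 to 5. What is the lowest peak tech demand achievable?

8

Job 1@1: h1:8  h2:6  h3:8  h4:8  h5:8  h6:3  h7:3  h8:3  h9:3 → peak 8
Job 1@2: h1:5  h2:6  h3:11  h4:8  h5:8  h6:3  h7:3  h8:3  h9:3 → peak 11
Job 1@3: h1:5  h2:3  h3:11  h4:11  h5:8  h6:3  h7:3  h8:3  h9:3 → peak 11
Job 1@4: h1:5  h2:3  h3:8  h4:11  h5:11  h6:3  h7:3  h8:3  h9:3 → peak 11
Job 1@5: h1:5  h2:3  h3:8  h4:8  h5:11  h6:6  h7:3  h8:3  h9:3 → peak 11
Best is Job 1@1, peak 8.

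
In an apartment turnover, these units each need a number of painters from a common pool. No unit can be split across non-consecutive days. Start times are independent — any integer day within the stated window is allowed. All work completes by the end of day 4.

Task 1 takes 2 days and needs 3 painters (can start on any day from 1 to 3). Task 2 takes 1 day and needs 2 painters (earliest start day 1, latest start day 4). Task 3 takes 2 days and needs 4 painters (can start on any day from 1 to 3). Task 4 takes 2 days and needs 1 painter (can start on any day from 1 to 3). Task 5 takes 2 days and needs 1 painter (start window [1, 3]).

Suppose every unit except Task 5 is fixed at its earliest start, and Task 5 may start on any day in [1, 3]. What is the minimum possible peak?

10

Task 5@1: d1:11  d2:9  d3:0  d4:0 → peak 11
Task 5@2: d1:10  d2:9  d3:1  d4:0 → peak 10
Task 5@3: d1:10  d2:8  d3:1  d4:1 → peak 10
Best is Task 5@2, peak 10.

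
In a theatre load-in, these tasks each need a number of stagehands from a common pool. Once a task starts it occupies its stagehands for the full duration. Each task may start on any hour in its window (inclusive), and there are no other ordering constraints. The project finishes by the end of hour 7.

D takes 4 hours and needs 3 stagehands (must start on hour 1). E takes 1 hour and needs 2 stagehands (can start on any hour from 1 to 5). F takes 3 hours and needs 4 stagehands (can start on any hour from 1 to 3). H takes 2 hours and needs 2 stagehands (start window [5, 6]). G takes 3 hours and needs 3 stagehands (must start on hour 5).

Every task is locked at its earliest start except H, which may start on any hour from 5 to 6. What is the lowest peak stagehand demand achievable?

9

H@5: h1:9  h2:7  h3:7  h4:3  h5:5  h6:5  h7:3 → peak 9
H@6: h1:9  h2:7  h3:7  h4:3  h5:3  h6:5  h7:5 → peak 9
Best is H@5, peak 9.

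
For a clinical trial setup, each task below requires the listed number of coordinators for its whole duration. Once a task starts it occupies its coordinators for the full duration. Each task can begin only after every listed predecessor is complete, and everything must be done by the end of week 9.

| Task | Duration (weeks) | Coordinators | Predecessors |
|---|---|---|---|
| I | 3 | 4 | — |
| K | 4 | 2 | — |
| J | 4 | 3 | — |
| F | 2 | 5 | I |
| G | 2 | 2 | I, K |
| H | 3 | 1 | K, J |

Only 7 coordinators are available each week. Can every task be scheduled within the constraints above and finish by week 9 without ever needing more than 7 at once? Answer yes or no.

Schedule I@5, K@1, J@1, F@8, G@8, H@5: w1:5  w2:5  w3:5  w4:5  w5:5  w6:5  w7:5  w8:7  w9:7 — peak 7 ≤ 7.

yes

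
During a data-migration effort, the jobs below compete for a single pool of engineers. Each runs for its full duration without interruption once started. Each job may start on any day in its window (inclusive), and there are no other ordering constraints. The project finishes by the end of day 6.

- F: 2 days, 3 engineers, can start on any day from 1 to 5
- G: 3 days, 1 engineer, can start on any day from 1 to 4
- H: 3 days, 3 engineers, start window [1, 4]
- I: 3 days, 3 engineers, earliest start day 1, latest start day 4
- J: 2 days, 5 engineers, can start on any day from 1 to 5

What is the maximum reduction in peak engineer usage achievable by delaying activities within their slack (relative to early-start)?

Early-start peak: d1:15  d2:15  d3:7  d4:0  d5:0  d6:0 ⇒ 15.
Leveled (F@1, G@1, H@1, I@3, J@4): d1:7  d2:7  d3:7  d4:8  d5:8  d6:0 ⇒ 8.
Reduction 15 − 8 = 7.

7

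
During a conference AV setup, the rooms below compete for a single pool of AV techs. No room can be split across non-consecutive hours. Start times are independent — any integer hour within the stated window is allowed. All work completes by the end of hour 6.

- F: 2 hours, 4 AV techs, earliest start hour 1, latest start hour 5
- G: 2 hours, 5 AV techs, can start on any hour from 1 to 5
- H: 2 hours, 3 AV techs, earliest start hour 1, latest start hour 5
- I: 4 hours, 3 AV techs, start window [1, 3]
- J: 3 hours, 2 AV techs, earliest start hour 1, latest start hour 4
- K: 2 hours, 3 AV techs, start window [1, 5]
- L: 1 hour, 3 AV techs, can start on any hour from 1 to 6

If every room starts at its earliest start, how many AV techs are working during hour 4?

At early start, hour 4 has: I.
Demand: 3 = 3.

3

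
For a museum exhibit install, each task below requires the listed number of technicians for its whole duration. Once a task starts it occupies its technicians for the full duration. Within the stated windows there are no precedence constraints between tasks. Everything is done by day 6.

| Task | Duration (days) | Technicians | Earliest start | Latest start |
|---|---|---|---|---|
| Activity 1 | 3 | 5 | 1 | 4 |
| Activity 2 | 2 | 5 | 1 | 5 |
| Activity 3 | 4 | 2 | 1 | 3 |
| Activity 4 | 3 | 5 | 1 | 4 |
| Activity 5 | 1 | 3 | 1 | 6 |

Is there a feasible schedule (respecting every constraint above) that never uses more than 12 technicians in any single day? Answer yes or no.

Schedule Activity 1@1, Activity 2@1, Activity 3@3, Activity 4@4, Activity 5@3: d1:10  d2:10  d3:10  d4:7  d5:7  d6:7 — peak 10 ≤ 12.

yes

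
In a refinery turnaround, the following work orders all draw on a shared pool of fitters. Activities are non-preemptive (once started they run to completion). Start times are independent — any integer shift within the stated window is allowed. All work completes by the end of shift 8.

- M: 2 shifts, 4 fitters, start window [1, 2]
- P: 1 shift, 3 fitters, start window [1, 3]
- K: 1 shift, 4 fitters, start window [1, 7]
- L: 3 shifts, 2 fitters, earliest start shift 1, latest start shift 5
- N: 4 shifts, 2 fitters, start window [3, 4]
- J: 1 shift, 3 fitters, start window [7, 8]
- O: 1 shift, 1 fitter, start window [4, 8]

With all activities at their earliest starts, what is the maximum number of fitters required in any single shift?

Early-start schedule: M@1, P@1, K@1, L@1, N@3, J@7, O@4.
Load per shift: shift 1: 13, shift 2: 6, shift 3: 4, shift 4: 3, shift 5: 2, shift 6: 2, shift 7: 3, shift 8: 0.
Peak is 13.

13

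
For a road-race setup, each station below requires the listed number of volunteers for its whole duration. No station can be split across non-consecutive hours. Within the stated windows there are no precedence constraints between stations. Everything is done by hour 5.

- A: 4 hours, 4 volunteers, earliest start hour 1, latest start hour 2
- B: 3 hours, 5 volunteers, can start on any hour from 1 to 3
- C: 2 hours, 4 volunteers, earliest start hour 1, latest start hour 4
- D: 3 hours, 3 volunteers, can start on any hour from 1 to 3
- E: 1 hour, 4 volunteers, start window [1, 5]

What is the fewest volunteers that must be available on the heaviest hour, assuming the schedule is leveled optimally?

12

Early-start (A@1, B@1, C@1, D@1, E@1) gives peak 20: h1:20  h2:16  h3:12  h4:4  h5:0.
Shift C→4, E→4.
Schedule A@1, B@1, C@4, D@1, E@4: h1:12  h2:12  h3:12  h4:12  h5:4 — peak 12.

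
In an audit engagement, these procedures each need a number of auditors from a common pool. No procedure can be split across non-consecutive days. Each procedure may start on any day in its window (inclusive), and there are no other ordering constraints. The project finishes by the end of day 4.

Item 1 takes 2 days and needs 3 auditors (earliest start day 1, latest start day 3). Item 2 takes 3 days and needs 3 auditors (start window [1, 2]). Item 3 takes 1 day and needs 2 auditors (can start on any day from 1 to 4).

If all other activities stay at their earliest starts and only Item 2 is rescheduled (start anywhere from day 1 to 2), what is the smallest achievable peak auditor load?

Item 2@1: d1:8  d2:6  d3:3  d4:0 → peak 8
Item 2@2: d1:5  d2:6  d3:3  d4:3 → peak 6
Best is Item 2@2, peak 6.

6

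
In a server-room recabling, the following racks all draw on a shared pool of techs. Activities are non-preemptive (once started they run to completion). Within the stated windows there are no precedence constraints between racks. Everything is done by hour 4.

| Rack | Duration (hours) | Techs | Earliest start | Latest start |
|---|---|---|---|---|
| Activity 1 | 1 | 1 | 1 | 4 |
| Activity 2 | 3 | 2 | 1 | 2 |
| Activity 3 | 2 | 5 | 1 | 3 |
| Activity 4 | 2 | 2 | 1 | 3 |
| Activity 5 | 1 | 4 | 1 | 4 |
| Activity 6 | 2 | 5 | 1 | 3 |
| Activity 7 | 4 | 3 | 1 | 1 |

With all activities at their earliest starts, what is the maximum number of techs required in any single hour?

Early-start schedule: Activity 1@1, Activity 2@1, Activity 3@1, Activity 4@1, Activity 5@1, Activity 6@1, Activity 7@1.
Load per hour: hour 1: 22, hour 2: 17, hour 3: 5, hour 4: 3.
Peak is 22.

22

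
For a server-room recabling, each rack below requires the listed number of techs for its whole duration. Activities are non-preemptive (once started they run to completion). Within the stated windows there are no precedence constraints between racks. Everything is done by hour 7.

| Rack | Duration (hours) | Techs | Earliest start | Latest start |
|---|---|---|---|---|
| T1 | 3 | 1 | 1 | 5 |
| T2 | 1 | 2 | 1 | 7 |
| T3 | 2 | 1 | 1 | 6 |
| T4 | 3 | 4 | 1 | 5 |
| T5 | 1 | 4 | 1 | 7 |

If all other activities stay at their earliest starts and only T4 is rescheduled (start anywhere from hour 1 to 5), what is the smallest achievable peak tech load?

8

T4@1: h1:12  h2:6  h3:5  h4:0  h5:0  h6:0  h7:0 → peak 12
T4@2: h1:8  h2:6  h3:5  h4:4  h5:0  h6:0  h7:0 → peak 8
T4@3: h1:8  h2:2  h3:5  h4:4  h5:4  h6:0  h7:0 → peak 8
T4@4: h1:8  h2:2  h3:1  h4:4  h5:4  h6:4  h7:0 → peak 8
T4@5: h1:8  h2:2  h3:1  h4:0  h5:4  h6:4  h7:4 → peak 8
Best is T4@2, peak 8.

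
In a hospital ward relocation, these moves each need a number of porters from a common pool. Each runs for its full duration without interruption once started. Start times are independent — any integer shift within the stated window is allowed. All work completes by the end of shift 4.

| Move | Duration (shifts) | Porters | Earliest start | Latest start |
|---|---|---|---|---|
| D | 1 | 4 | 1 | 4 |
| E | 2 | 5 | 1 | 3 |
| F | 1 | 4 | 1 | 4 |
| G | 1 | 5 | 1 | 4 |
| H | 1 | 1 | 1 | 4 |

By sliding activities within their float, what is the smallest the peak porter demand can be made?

8

Early-start (D@1, E@1, F@1, G@1, H@1) gives peak 19: s1:19  s2:5  s3:0  s4:0.
Shift E→2, G→4, H→2.
Schedule D@1, E@2, F@1, G@4, H@2: s1:8  s2:6  s3:5  s4:5 — peak 8.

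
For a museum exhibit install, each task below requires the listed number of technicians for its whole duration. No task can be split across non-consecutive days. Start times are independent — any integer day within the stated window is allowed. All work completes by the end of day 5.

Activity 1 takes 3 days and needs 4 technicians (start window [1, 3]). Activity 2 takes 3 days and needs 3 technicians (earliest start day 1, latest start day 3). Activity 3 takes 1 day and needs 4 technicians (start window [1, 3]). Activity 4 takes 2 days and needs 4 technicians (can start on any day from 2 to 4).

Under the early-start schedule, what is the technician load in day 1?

11

At early start, day 1 has: Activity 1, Activity 2, Activity 3.
Demand: 4 + 3 + 4 = 11.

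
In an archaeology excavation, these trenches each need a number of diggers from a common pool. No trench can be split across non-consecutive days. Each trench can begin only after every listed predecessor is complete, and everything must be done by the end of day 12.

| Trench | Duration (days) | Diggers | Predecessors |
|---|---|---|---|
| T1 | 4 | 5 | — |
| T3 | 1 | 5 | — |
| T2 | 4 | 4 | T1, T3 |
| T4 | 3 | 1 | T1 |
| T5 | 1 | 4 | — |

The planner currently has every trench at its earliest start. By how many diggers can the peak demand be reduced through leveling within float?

Early-start peak: d1:14  d2:5  d3:5  d4:5  d5:5  d6:5  d7:5  d8:4  d9:0  d10:0  d11:0  d12:0 ⇒ 14.
Leveled (T1@1, T3@5, T2@6, T4@6, T5@10): d1:5  d2:5  d3:5  d4:5  d5:5  d6:5  d7:5  d8:5  d9:4  d10:4  d11:0  d12:0 ⇒ 5.
Reduction 14 − 5 = 9.

9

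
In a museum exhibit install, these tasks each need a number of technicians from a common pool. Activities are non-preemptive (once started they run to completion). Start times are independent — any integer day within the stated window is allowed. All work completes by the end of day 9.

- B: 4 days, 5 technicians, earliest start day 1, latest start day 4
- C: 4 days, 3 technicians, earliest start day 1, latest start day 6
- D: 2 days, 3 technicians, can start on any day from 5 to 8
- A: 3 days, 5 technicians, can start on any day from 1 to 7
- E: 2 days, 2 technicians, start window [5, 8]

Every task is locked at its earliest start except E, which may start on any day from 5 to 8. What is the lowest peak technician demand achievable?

E@5: d1:13  d2:13  d3:13  d4:8  d5:5  d6:5  d7:0  d8:0  d9:0 → peak 13
E@6: d1:13  d2:13  d3:13  d4:8  d5:3  d6:5  d7:2  d8:0  d9:0 → peak 13
E@7: d1:13  d2:13  d3:13  d4:8  d5:3  d6:3  d7:2  d8:2  d9:0 → peak 13
E@8: d1:13  d2:13  d3:13  d4:8  d5:3  d6:3  d7:0  d8:2  d9:2 → peak 13
Best is E@5, peak 13.

13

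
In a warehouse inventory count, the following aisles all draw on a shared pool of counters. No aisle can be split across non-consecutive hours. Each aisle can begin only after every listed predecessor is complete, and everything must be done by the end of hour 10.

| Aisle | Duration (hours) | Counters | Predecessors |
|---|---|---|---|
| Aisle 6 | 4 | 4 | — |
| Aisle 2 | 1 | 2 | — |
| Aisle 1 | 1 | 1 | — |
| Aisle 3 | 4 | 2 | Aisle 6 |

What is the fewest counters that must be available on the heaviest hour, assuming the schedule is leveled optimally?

4

Early-start (Aisle 6@1, Aisle 2@1, Aisle 1@1, Aisle 3@5) gives peak 7: h1:7  h2:4  h3:4  h4:4  h5:2  h6:2  h7:2  h8:2  h9:0  h10:0.
Shift Aisle 2→5, Aisle 1→5, Aisle 3→6.
Schedule Aisle 6@1, Aisle 2@5, Aisle 1@5, Aisle 3@6: h1:4  h2:4  h3:4  h4:4  h5:3  h6:2  h7:2  h8:2  h9:2  h10:0 — peak 4.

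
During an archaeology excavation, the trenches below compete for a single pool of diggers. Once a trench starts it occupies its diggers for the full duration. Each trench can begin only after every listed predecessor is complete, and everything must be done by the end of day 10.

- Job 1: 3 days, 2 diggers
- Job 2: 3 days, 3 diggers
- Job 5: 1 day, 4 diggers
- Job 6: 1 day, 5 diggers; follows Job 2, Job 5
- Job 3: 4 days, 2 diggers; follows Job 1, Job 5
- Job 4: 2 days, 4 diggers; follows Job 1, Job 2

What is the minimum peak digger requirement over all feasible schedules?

Early-start (Job 1@1, Job 2@1, Job 5@1, Job 6@4, Job 3@4, Job 4@4) gives peak 11: d1:9  d2:5  d3:5  d4:11  d5:6  d6:2  d7:2  d8:0  d9:0  d10:0.
Shift Job 5→4, Job 6→5, Job 3→6, Job 4→6.
Schedule Job 1@1, Job 2@1, Job 5@4, Job 6@5, Job 3@6, Job 4@6: d1:5  d2:5  d3:5  d4:4  d5:5  d6:6  d7:6  d8:2  d9:2  d10:0 — peak 6.

6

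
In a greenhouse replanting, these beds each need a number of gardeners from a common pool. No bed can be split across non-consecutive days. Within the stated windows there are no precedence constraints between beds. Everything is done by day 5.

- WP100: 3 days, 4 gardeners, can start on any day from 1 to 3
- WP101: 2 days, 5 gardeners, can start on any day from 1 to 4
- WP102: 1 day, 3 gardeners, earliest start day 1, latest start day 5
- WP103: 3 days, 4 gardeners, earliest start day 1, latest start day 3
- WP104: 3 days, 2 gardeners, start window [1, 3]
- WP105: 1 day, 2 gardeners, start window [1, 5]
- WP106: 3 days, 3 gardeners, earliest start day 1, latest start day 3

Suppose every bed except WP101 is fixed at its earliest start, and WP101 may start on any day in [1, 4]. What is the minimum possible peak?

18

WP101@1: d1:23  d2:18  d3:13  d4:0  d5:0 → peak 23
WP101@2: d1:18  d2:18  d3:18  d4:0  d5:0 → peak 18
WP101@3: d1:18  d2:13  d3:18  d4:5  d5:0 → peak 18
WP101@4: d1:18  d2:13  d3:13  d4:5  d5:5 → peak 18
Best is WP101@2, peak 18.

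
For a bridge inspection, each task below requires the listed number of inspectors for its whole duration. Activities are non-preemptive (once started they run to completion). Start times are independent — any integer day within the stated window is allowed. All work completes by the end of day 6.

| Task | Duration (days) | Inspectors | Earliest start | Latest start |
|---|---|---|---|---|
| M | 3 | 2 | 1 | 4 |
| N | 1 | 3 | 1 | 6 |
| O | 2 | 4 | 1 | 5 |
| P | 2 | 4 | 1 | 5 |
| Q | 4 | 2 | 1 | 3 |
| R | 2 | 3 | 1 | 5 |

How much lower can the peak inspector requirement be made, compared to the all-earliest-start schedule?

Early-start peak: d1:18  d2:15  d3:4  d4:2  d5:0  d6:0 ⇒ 18.
Leveled (M@2, N@1, O@1, P@5, Q@3, R@3): d1:7  d2:6  d3:7  d4:7  d5:6  d6:6 ⇒ 7.
Reduction 18 − 7 = 11.

11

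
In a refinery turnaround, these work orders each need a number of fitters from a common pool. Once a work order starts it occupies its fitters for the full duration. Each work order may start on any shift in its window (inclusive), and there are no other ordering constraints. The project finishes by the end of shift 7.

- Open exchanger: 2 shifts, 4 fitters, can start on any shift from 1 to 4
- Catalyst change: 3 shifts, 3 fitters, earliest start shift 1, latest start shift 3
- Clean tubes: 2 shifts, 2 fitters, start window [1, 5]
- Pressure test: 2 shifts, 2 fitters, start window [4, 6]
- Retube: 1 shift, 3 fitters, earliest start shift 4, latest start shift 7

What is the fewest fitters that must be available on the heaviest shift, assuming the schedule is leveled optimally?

Early-start (Open exchanger@1, Catalyst change@1, Clean tubes@1, Pressure test@4, Retube@4) gives peak 9: s1:9  s2:9  s3:3  s4:5  s5:2  s6:0  s7:0.
Shift Catalyst change→3, Clean tubes→3, Pressure test→5, Retube→6.
Schedule Open exchanger@1, Catalyst change@3, Clean tubes@3, Pressure test@5, Retube@6: s1:4  s2:4  s3:5  s4:5  s5:5  s6:5  s7:0 — peak 5.

5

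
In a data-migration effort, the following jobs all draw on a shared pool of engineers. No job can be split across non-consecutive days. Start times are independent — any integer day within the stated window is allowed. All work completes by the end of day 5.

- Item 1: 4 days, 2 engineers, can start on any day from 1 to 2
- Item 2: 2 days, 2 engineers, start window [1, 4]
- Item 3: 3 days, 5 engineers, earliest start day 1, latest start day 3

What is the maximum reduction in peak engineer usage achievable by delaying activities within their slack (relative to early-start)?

2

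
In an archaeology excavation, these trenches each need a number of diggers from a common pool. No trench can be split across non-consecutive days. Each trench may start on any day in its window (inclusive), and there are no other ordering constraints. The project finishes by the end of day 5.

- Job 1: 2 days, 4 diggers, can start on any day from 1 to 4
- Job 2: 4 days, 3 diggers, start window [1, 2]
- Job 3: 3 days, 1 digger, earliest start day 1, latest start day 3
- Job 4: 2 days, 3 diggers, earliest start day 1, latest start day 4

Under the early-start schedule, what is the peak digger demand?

Early-start schedule: Job 1@1, Job 2@1, Job 3@1, Job 4@1.
Load per day: day 1: 11, day 2: 11, day 3: 4, day 4: 3, day 5: 0.
Peak is 11.

11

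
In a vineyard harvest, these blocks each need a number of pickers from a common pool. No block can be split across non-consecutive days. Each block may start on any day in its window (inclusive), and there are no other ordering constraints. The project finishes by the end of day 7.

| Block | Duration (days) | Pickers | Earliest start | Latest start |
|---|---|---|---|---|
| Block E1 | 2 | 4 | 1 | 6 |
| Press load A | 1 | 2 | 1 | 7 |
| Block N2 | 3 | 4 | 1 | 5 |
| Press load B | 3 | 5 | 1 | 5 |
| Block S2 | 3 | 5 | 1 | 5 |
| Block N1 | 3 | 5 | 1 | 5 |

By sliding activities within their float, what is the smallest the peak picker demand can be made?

13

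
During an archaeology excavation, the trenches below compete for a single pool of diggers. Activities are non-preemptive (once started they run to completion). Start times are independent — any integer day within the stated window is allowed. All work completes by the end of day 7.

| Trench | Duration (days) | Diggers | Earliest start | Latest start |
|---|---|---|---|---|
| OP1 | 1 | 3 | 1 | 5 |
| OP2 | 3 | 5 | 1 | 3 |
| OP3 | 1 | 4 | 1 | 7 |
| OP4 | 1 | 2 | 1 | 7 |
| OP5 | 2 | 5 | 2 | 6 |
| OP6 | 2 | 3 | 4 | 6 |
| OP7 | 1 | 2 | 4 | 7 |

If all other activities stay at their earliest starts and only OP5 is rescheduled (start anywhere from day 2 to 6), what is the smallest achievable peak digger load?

14

OP5@2: d1:14  d2:10  d3:10  d4:5  d5:3  d6:0  d7:0 → peak 14
OP5@3: d1:14  d2:5  d3:10  d4:10  d5:3  d6:0  d7:0 → peak 14
OP5@4: d1:14  d2:5  d3:5  d4:10  d5:8  d6:0  d7:0 → peak 14
OP5@5: d1:14  d2:5  d3:5  d4:5  d5:8  d6:5  d7:0 → peak 14
OP5@6: d1:14  d2:5  d3:5  d4:5  d5:3  d6:5  d7:5 → peak 14
Best is OP5@2, peak 14.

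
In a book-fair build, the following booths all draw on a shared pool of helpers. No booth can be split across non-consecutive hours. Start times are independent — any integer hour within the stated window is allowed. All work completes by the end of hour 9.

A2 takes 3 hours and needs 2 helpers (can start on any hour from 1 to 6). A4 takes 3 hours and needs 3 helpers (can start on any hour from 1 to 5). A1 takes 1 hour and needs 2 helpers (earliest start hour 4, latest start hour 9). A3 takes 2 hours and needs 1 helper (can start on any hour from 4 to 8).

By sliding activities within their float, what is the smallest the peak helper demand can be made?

Early-start (A2@1, A4@1, A1@4, A3@4) gives peak 5: h1:5  h2:5  h3:5  h4:3  h5:1  h6:0  h7:0  h8:0  h9:0.
Shift A4→4, A1→7, A3→7.
Schedule A2@1, A4@4, A1@7, A3@7: h1:2  h2:2  h3:2  h4:3  h5:3  h6:3  h7:3  h8:1  h9:0 — peak 3.
Total helper-hours = 19 over 9 hours ⇒ peak ≥ ⌈19/9⌉ = 3, so 3 is optimal.

3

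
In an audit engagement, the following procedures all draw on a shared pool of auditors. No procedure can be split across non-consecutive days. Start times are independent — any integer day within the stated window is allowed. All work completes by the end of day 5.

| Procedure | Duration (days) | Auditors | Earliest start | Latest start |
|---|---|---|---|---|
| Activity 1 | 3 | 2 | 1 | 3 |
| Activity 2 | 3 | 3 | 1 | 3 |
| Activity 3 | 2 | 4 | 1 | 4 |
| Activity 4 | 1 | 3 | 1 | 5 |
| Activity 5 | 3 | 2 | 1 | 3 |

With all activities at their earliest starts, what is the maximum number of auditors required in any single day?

14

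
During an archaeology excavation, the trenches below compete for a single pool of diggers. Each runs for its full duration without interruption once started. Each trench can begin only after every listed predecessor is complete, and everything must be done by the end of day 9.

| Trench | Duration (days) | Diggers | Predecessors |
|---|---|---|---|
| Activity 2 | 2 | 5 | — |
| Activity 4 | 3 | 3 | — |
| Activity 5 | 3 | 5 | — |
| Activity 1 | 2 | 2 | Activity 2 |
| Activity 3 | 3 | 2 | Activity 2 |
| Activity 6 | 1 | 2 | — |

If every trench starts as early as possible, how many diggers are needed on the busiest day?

15

Early-start schedule: Activity 2@1, Activity 4@1, Activity 5@1, Activity 1@3, Activity 3@3, Activity 6@1.
Load per day: day 1: 15, day 2: 13, day 3: 12, day 4: 4, day 5: 2, day 6: 0, day 7: 0, day 8: 0, day 9: 0.
Peak is 15.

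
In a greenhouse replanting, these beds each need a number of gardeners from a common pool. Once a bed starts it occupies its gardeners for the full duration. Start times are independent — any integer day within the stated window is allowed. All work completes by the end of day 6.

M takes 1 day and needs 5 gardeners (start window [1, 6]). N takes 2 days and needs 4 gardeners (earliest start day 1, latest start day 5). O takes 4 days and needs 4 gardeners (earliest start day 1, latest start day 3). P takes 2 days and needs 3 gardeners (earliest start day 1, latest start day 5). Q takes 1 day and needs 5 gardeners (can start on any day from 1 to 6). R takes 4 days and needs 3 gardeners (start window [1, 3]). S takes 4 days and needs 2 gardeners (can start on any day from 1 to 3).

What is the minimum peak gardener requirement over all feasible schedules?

Early-start (M@1, N@1, O@1, P@1, Q@1, R@1, S@1) gives peak 26: d1:26  d2:16  d3:9  d4:9  d5:0  d6:0.
Shift O→2, P→5, Q→6, R→3.
Schedule M@1, N@1, O@2, P@5, Q@6, R@3, S@1: d1:11  d2:10  d3:9  d4:9  d5:10  d6:11 — peak 11.

11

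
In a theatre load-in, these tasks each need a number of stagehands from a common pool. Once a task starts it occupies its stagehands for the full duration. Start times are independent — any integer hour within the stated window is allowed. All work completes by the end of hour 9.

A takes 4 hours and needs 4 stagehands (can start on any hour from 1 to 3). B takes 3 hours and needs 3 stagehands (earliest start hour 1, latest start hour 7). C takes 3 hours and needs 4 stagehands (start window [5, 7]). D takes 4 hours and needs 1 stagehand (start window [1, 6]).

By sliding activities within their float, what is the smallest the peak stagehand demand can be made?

7

Early-start (A@1, B@1, C@5, D@1) gives peak 8: h1:8  h2:8  h3:8  h4:5  h5:4  h6:4  h7:4  h8:0  h9:0.
Shift D→4.
Schedule A@1, B@1, C@5, D@4: h1:7  h2:7  h3:7  h4:5  h5:5  h6:5  h7:5  h8:0  h9:0 — peak 7.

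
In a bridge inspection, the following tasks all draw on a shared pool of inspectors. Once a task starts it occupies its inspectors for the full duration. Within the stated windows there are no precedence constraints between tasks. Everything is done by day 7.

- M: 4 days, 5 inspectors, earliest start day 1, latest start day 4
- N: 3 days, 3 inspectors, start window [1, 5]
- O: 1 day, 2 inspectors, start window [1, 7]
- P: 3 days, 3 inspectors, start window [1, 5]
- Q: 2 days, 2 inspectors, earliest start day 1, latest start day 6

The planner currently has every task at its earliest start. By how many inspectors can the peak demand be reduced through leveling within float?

Early-start peak: d1:15  d2:13  d3:11  d4:5  d5:0  d6:0  d7:0 ⇒ 15.
Leveled (M@1, N@5, O@1, P@5, Q@2): d1:7  d2:7  d3:7  d4:5  d5:6  d6:6  d7:6 ⇒ 7.
Reduction 15 − 7 = 8.

8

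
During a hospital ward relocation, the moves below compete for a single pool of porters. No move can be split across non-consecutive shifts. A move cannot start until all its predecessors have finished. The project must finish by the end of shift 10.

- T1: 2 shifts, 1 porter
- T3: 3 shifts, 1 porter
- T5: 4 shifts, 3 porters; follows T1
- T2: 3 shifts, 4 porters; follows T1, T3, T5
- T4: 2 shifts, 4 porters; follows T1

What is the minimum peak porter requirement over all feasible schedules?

Early-start (T1@1, T3@1, T5@3, T2@7, T4@3) gives peak 8: s1:2  s2:2  s3:8  s4:7  s5:3  s6:3  s7:4  s8:4  s9:4  s10:0.
Shift T4→4.
Schedule T1@1, T3@1, T5@3, T2@7, T4@4: s1:2  s2:2  s3:4  s4:7  s5:7  s6:3  s7:4  s8:4  s9:4  s10:0 — peak 7.

7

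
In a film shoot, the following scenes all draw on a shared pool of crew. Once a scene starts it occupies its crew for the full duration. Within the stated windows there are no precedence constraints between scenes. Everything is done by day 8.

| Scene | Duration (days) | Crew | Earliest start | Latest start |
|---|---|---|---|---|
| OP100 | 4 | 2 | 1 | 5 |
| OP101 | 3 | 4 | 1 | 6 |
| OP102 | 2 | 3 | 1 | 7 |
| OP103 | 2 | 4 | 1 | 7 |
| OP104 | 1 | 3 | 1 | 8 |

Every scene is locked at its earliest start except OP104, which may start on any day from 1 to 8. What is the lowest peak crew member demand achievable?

13

OP104@1: d1:16  d2:13  d3:6  d4:2  d5:0  d6:0  d7:0  d8:0 → peak 16
OP104@2: d1:13  d2:16  d3:6  d4:2  d5:0  d6:0  d7:0  d8:0 → peak 16
OP104@3: d1:13  d2:13  d3:9  d4:2  d5:0  d6:0  d7:0  d8:0 → peak 13
OP104@4: d1:13  d2:13  d3:6  d4:5  d5:0  d6:0  d7:0  d8:0 → peak 13
OP104@5: d1:13  d2:13  d3:6  d4:2  d5:3  d6:0  d7:0  d8:0 → peak 13
OP104@6: d1:13  d2:13  d3:6  d4:2  d5:0  d6:3  d7:0  d8:0 → peak 13
OP104@7: d1:13  d2:13  d3:6  d4:2  d5:0  d6:0  d7:3  d8:0 → peak 13
OP104@8: d1:13  d2:13  d3:6  d4:2  d5:0  d6:0  d7:0  d8:3 → peak 13
Best is OP104@3, peak 13.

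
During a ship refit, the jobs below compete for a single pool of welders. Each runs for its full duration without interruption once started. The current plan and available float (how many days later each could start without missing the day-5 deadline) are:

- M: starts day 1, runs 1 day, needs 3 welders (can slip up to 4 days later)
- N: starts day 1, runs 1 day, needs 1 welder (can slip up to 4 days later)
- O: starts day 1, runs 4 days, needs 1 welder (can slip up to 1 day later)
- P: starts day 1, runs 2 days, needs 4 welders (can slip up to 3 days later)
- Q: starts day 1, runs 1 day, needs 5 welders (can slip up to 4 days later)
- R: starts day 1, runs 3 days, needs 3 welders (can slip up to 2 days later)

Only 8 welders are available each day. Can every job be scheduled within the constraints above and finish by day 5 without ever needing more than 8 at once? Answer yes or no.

Schedule M@1, N@1, O@1, P@2, Q@4, R@1: d1:8  d2:8  d3:8  d4:6  d5:0 — peak 8 ≤ 8.

yes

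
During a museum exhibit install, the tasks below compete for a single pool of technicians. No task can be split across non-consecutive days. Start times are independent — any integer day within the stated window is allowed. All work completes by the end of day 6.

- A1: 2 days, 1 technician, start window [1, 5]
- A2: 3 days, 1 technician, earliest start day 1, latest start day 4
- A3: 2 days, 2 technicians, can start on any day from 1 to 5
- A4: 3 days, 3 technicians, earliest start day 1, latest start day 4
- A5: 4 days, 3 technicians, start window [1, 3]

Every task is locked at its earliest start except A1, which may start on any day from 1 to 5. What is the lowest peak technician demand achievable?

A1@1: d1:10  d2:10  d3:7  d4:3  d5:0  d6:0 → peak 10
A1@2: d1:9  d2:10  d3:8  d4:3  d5:0  d6:0 → peak 10
A1@3: d1:9  d2:9  d3:8  d4:4  d5:0  d6:0 → peak 9
A1@4: d1:9  d2:9  d3:7  d4:4  d5:1  d6:0 → peak 9
A1@5: d1:9  d2:9  d3:7  d4:3  d5:1  d6:1 → peak 9
Best is A1@3, peak 9.

9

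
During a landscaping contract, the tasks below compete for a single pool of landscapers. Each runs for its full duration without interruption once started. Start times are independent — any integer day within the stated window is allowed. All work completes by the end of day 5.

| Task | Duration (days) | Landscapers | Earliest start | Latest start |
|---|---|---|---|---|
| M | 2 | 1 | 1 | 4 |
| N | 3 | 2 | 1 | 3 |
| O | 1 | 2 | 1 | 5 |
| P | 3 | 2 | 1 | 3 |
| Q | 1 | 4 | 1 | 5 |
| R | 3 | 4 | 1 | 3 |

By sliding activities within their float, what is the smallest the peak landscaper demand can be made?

8

Early-start (M@1, N@1, O@1, P@1, Q@1, R@1) gives peak 15: d1:15  d2:9  d3:8  d4:0  d5:0.
Shift Q→4, R→3.
Schedule M@1, N@1, O@1, P@1, Q@4, R@3: d1:7  d2:5  d3:8  d4:8  d5:4 — peak 8.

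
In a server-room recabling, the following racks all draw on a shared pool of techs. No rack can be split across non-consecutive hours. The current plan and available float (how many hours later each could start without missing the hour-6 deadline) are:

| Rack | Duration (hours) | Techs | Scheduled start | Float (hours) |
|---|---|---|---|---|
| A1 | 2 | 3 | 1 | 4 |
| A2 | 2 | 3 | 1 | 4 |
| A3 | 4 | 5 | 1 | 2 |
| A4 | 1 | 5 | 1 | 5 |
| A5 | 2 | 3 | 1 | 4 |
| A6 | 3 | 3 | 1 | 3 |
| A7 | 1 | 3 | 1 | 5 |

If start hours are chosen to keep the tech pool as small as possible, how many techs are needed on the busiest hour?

11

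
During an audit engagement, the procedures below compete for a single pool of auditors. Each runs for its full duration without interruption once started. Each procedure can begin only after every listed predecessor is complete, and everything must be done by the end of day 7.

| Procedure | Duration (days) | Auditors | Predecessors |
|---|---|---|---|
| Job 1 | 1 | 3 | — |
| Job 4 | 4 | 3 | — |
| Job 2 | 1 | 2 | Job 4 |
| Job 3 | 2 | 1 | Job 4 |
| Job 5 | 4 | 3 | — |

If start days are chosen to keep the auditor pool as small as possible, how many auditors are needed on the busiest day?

6

Early-start (Job 1@1, Job 4@1, Job 2@5, Job 3@5, Job 5@1) gives peak 9: d1:9  d2:6  d3:6  d4:6  d5:3  d6:1  d7:0.
Shift Job 5→2.
Schedule Job 1@1, Job 4@1, Job 2@5, Job 3@5, Job 5@2: d1:6  d2:6  d3:6  d4:6  d5:6  d6:1  d7:0 — peak 6.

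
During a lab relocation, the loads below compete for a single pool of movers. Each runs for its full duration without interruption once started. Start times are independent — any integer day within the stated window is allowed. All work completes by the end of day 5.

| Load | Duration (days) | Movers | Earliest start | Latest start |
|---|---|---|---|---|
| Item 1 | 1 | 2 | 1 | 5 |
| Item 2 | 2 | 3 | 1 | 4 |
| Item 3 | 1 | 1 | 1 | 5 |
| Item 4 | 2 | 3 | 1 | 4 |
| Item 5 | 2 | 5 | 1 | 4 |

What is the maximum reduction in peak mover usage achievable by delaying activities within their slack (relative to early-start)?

Early-start peak: d1:14  d2:11  d3:0  d4:0  d5:0 ⇒ 14.
Leveled (Item 1@1, Item 2@1, Item 3@1, Item 4@2, Item 5@4): d1:6  d2:6  d3:3  d4:5  d5:5 ⇒ 6.
Reduction 14 − 6 = 8.

8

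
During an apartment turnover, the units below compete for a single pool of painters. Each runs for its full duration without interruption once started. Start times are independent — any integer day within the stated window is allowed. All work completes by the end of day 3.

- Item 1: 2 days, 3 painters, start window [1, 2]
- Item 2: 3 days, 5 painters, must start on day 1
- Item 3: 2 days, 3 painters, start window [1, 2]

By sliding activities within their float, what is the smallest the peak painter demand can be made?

Schedule Item 1@1, Item 2@1, Item 3@1: d1:11  d2:11  d3:5 — peak 11.
No arrangement of the 4 feasible schedules does better.

11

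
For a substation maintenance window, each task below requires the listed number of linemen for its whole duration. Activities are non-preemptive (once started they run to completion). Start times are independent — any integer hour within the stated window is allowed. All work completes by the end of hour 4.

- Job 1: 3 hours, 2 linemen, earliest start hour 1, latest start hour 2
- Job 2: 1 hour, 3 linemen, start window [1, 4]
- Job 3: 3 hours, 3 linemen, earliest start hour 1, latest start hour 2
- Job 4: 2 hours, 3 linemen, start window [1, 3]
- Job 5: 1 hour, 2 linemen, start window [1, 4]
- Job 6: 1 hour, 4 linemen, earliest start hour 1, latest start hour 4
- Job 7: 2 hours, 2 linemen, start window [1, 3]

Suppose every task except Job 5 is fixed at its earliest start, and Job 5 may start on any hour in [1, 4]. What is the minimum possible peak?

Job 5@1: h1:19  h2:10  h3:5  h4:0 → peak 19
Job 5@2: h1:17  h2:12  h3:5  h4:0 → peak 17
Job 5@3: h1:17  h2:10  h3:7  h4:0 → peak 17
Job 5@4: h1:17  h2:10  h3:5  h4:2 → peak 17
Best is Job 5@2, peak 17.

17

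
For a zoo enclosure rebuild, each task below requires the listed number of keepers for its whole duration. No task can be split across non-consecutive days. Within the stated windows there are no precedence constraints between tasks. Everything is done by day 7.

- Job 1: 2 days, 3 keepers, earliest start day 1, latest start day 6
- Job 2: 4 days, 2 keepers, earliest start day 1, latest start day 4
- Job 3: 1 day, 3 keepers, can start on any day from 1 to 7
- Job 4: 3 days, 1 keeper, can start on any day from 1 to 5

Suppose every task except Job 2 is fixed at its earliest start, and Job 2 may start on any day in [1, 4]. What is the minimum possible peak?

Job 2@1: d1:9  d2:6  d3:3  d4:2  d5:0  d6:0  d7:0 → peak 9
Job 2@2: d1:7  d2:6  d3:3  d4:2  d5:2  d6:0  d7:0 → peak 7
Job 2@3: d1:7  d2:4  d3:3  d4:2  d5:2  d6:2  d7:0 → peak 7
Job 2@4: d1:7  d2:4  d3:1  d4:2  d5:2  d6:2  d7:2 → peak 7
Best is Job 2@2, peak 7.

7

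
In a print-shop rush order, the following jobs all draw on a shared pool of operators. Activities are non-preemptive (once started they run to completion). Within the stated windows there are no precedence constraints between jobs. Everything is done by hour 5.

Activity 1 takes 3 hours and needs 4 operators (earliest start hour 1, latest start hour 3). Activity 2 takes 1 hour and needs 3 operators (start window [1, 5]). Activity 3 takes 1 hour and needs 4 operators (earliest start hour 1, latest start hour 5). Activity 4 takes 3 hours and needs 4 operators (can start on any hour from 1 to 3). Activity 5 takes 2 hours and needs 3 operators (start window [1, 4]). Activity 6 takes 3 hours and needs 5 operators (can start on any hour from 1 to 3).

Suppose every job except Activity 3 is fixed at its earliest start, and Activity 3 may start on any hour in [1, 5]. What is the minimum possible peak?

19

Activity 3@1: h1:23  h2:16  h3:13  h4:0  h5:0 → peak 23
Activity 3@2: h1:19  h2:20  h3:13  h4:0  h5:0 → peak 20
Activity 3@3: h1:19  h2:16  h3:17  h4:0  h5:0 → peak 19
Activity 3@4: h1:19  h2:16  h3:13  h4:4  h5:0 → peak 19
Activity 3@5: h1:19  h2:16  h3:13  h4:0  h5:4 → peak 19
Best is Activity 3@3, peak 19.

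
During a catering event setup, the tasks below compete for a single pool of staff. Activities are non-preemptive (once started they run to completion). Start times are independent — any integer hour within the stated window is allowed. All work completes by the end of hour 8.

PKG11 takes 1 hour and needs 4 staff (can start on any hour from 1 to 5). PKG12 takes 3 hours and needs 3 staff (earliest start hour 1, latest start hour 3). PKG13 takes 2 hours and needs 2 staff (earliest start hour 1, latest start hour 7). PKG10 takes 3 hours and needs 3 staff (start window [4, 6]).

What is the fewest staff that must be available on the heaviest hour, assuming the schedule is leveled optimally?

5

Early-start (PKG11@1, PKG12@1, PKG13@1, PKG10@4) gives peak 9: h1:9  h2:5  h3:3  h4:3  h5:3  h6:3  h7:0  h8:0.
Shift PKG12→2, PKG13→2, PKG10→5.
Schedule PKG11@1, PKG12@2, PKG13@2, PKG10@5: h1:4  h2:5  h3:5  h4:3  h5:3  h6:3  h7:3  h8:0 — peak 5.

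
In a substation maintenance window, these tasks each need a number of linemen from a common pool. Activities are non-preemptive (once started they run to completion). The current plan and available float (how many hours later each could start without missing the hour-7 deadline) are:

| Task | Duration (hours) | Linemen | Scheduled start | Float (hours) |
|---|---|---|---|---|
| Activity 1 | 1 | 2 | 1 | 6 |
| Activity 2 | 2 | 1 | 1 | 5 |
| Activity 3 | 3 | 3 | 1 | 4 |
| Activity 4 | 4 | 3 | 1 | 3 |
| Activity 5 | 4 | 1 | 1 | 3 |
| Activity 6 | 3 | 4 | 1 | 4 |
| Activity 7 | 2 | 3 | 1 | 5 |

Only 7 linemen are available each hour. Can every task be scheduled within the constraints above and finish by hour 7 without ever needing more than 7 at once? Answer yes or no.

Schedule Activity 1@1, Activity 2@1, Activity 3@1, Activity 4@4, Activity 5@1, Activity 6@5, Activity 7@3: h1:7  h2:5  h3:7  h4:7  h5:7  h6:7  h7:7 — peak 7 ≤ 7.

yes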